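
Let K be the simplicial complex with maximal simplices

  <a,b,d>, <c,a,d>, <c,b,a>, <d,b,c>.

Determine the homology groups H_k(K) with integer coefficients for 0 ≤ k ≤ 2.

H_0 = Z,  H_1 = 0,  H_2 = Z.

Take the total order a < b < c < d on the vertex set. Then K (dimension 2) consists of the simplices:

  0-simplices (4): a, b, c, d
  1-simplices (6): ab, ac, ad, bc, bd, cd
  2-simplices (4): abc, abd, acd, bcd

Hence C_0 ≅ Z^4, C_1 ≅ Z^6, C_2 ≅ Z^4.

Boundary ∂_1: C_1 → C_0 is given by ∂[p,q] = [q] − [p]. For instance
  ∂bd = d − b.
As a 4×6 matrix over Z this has rank 3, with invariant factors (1,1,1).

Boundary ∂_2: C_2 → C_1 sends each 2-simplex [p,q,r] to [q,r] − [p,r] + [p,q]. For instance
  ∂abc = bc − ac + ab,
  ∂bcd = cd − bd + bc.
The 6×4 boundary matrix has rank 3 and Smith normal form diag(1,1,1).

Computing H_k = (kernel of ∂_k) / (image of ∂_{k+1}):

  H_0: rank C_0 − rank ∂_1 = 4 − 3 = 1, and the invariant factors of ∂_1 are all 1, so H_0 ≅ Z.
  H_1: rank ker ∂_1 − rank ∂_2 = (6 − 3) − 3 = 0, and the invariant factors of ∂_2 are all 1, so H_1 ≅ 0.
  H_2: rank ker ∂_2 − rank ∂_3 = (4 − 3) − 0 = 1, and there is no ∂_3, so H_2 ≅ Z.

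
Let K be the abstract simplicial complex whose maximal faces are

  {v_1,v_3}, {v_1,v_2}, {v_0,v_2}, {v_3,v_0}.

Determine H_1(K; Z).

K has 4 vertices, 4 edges.
rank ∂_1 = 3, rank ∂_2 = 0 ⇒ b_1 = 4 − 3 − 0 = 1. So H_1 = Z.

H_1 = Z.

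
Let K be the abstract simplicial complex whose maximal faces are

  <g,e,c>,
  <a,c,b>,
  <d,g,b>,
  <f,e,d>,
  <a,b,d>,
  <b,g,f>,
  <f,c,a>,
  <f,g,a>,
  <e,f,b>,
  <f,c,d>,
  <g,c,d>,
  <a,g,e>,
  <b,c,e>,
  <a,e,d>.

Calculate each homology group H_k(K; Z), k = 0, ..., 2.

We work with the vertex ordering a < b < c < d < e < f < g. The simplices of K, each written with vertices in increasing order, are:

  0-simplices (7): a, b, c, d, e, f, g
  1-simplices (21): ab, ac, ad, ae, af, ag, bc, bd, be, bf, bg, cd, ce, cf, cg, de, df, dg, ef, eg, fg
  2-simplices (14): abc, abd, acf, ade, aeg, afg, bce, bdg, bef, bfg, cdf, cdg, ceg, def

Hence C_0 ≅ Z^7, C_1 ≅ Z^21, C_2 ≅ Z^14.

Boundary ∂_1: C_1 → C_0 sends each edge [p,q] (with p < q) to q − p.
The 7×21 boundary matrix has rank 6 and Smith normal form diag(1,1,1,1,1,1).

∂_2: C_2 → C_1 maps a triangle to the signed sum of its edges. For instance
  ∂acf = cf − af + ac,
  ∂bfg = fg − bg + bf.
As a 21×14 matrix over Z this has rank 13, with invariant factors (1,1,1,1,1,1,1,1,1,1,1,1,1).

Reading off H_k = ker ∂_k / im ∂_{k+1}:

  H_0: rank C_0 − rank ∂_1 = 7 − 6 = 1, and the invariant factors of ∂_1 are all 1, so H_0 = Z.
  H_1: rank ker ∂_1 − rank ∂_2 = (21 − 6) − 13 = 2, and the invariant factors of ∂_2 are all 1, so H_1 = Z^2.
  H_2: rank ker ∂_2 − rank ∂_3 = (14 − 13) − 0 = 1, and there is no ∂_3, so H_2 = Z.

As a check, the Euler characteristic is 7 − 21 + 14 = 0, which agrees with 1 − 2 + 1 = 0.
(K is a triangulation of the torus T^2.)

H_0 ≅ Z,  H_1 ≅ Z^2,  H_2 ≅ Z.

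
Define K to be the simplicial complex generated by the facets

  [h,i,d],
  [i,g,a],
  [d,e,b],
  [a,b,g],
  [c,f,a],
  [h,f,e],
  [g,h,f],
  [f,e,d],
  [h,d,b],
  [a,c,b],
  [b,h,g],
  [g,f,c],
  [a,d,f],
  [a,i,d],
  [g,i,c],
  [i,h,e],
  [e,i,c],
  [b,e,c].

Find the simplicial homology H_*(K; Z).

K has 9 vertices, 27 edges, 18 triangles.
rank ∂_0 = 0, rank ∂_1 = 8 ⇒ b_0 = 9 − 0 − 8 = 1; all invariant factors of ∂_1 are 1 so no torsion. So H_0 = Z.
rank ∂_1 = 8, rank ∂_2 = 18 ⇒ b_1 = 27 − 8 − 18 = 1; ∂_2 has invariant factor(s) [2] giving torsion. So H_1 = Z ⊕ Z/2.
rank ∂_2 = 18, rank ∂_3 = 0 ⇒ b_2 = 18 − 18 − 0 = 0. So H_2 = 0.

H_0 = Z,  H_1 = Z ⊕ Z/2,  H_2 = 0.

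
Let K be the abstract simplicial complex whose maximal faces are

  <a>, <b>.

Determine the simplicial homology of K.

H_0 ≅ Z^2.

K has 2 vertices.
rank ∂_0 = 0, rank ∂_1 = 0 ⇒ b_0 = 2 − 0 − 0 = 2. So H_0 = Z^2.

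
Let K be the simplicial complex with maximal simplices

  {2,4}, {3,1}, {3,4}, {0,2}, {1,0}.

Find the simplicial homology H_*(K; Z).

H_0 ≅ Z,  H_1 ≅ Z.

Fix the vertex order 0 < 1 < 2 < 3 < 4 and write every simplex with vertices in increasing order. Then dim K = 1 and the simplices of K are:

  0-simplices (5): [0], [1], [2], [3], [4]
  1-simplices (5): [0,1], [0,2], [1,3], [2,4], [3,4]

Hence C_0 ≅ Z^5, C_1 ≅ Z^5.

∂_1: C_1 → C_0 sends each edge [p,q] (with p < q) to q − p.
The resulting 5×5 matrix has rank 4, and its Smith normal form has invariant factors (1,1,1,1).

Reading off H_k = ker ∂_k / im ∂_{k+1}:

  H_0: rank C_0 − rank ∂_1 = 5 − 4 = 1, and the invariant factors of ∂_1 are all 1, so H_0 = Z.
  H_1: rank ker ∂_1 − rank ∂_2 = (5 − 4) − 0 = 1, and there is no ∂_2, so H_1 = Z.

(K is a triangulation of the circle S^1.)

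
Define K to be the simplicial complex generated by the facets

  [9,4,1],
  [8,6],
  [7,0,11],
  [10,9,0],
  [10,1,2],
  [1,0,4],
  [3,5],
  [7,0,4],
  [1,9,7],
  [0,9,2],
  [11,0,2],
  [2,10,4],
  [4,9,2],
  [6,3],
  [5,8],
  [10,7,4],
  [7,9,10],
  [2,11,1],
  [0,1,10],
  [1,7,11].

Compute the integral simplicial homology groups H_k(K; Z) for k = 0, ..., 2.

We work with the vertex ordering 0 < 1 < 2 < 3 < 4 < 5 < 6 < 7 < 8 < 9 < 10 < 11. The simplices of K, each written with vertices in increasing order, are:

  0-simplices (12): [0], [1], [2], [3], [4], [5], [6], [7], [8], [9], [10], [11]
  1-simplices (28): (28 of them)
  2-simplices (16): [0,1,4], [0,1,10], [0,2,9], [0,2,11], [0,4,7], [0,7,11], [0,9,10], [1,2,10], [1,2,11], [1,4,9], [1,7,9], [1,7,11], [2,4,9], [2,4,10], [4,7,10], [7,9,10]

giving chain groups C_0 ≅ Z^12, C_1 ≅ Z^28, C_2 ≅ Z^16.

Boundary ∂_1: C_1 → C_0 is given by ∂[p,q] = [q] − [p].
The 12×28 boundary matrix has rank 10 and Smith normal form diag(1,1,1,1,1,1,1,1,1,1).

The boundary map ∂_2: C_2 → C_1 maps a triangle to the signed sum of its edges. For instance
  ∂[2,4,9] = [4,9] − [2,9] + [2,4],
  ∂[1,4,9] = [4,9] − [1,9] + [1,4].
This gives a 28×16 integer matrix of rank 15; reducing to Smith normal form yields diagonal entries (1,1,1,1,1,1,1,1,1,1,1,1,1,1,1).

From H_k ≅ ker(∂_k) / im(∂_{k+1}) we obtain:

  H_0: rank C_0 − rank ∂_1 = 12 − 10 = 2, and the invariant factors of ∂_1 are all 1, so H_0 = Z^2.
  H_1: rank ker ∂_1 − rank ∂_2 = (28 − 10) − 15 = 3, and the invariant factors of ∂_2 are all 1, so H_1 = Z^3.
  H_2: rank ker ∂_2 − rank ∂_3 = (16 − 15) − 0 = 1, and there is no ∂_3, so H_2 = Z.

As a check, the Euler characteristic is 12 − 28 + 16 = 0, which agrees with 2 − 3 + 1 = 0.
(K is a triangulation of the disjoint union of the torus T^2 and the circle S^1.)

H_0 ≅ Z^2,  H_1 ≅ Z^3,  H_2 ≅ Z.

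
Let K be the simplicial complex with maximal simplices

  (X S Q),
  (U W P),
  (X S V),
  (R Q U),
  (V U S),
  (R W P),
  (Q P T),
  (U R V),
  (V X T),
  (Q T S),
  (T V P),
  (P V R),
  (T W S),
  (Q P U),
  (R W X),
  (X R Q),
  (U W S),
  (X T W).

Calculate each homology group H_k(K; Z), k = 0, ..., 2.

H_0 = Z,  H_1 = Z ⊕ Z/2Z,  H_2 = 0.

Order the vertices as P < Q < R < S < T < U < V < W < X. Listing each simplex with vertices in this order, K has dimension 2 with simplices:

  0-simplices (9): P, Q, R, S, T, U, V, W, X
  1-simplices (27): PQ, PR, PT, PU, PV, PW, QR, QS, QT, QU, QX, RU, RV, RW, RX, ST, SU, SV, SW, SX, TV, TW, TX, UV, UW, VX, WX
  2-simplices (18): PQT, PQU, PRV, PRW, PTV, PUW, QRU, QRX, QST, QSX, RUV, RWX, STW, SUV, SUW, SVX, TVX, TWX

giving chain groups C_0 ≅ Z^9, C_1 ≅ Z^27, C_2 ≅ Z^18.

Boundary ∂_1: C_1 → C_0 is given by ∂[p,q] = [q] − [p]. For instance
  ∂WX = X − W.
The resulting 9×27 matrix has rank 8, and its Smith normal form has invariant factors (1,1,1,1,1,1,1,1).

Boundary ∂_2: C_2 → C_1 sends each 2-simplex [p,q,r] to [q,r] − [p,r] + [p,q]. For instance
  ∂SVX = VX − SX + SV,
  ∂PUW = UW − PW + PU.
The 27×18 boundary matrix has rank 18 and Smith normal form diag(1,1,1,1,1,1,1,1,1,1,1,1,1,1,1,1,1,2).

Now H_k = ker ∂_k / im ∂_{k+1}, so:

  H_0: rank C_0 − rank ∂_1 = 9 − 8 = 1, and the invariant factors of ∂_1 are all 1, so H_0 ≅ Z.
  H_1: rank ker ∂_1 − rank ∂_2 = (27 − 8) − 18 = 1, and ∂_2 has invariant factor 2 > 1, so H_1 ≅ Z ⊕ Z/2Z.
  H_2: rank ker ∂_2 − rank ∂_3 = (18 − 18) − 0 = 0, and there is no ∂_3, so H_2 ≅ 0.

As a check, the Euler characteristic is 9 − 27 + 18 = 0, which agrees with 1 − 1 + 0 = 0.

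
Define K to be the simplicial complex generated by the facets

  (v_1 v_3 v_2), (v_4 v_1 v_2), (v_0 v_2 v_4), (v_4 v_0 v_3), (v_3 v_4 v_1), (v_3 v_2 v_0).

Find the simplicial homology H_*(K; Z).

Fix the vertex order v_0 < v_1 < v_2 < v_3 < v_4 and write every simplex with vertices in increasing order. Then dim K = 2 and the simplices of K are:

  0-simplices (5): [v_0], [v_1], [v_2], [v_3], [v_4]
  1-simplices (9): [v_0,v_2], [v_0,v_3], [v_0,v_4], [v_1,v_2], [v_1,v_3], [v_1,v_4], [v_2,v_3], [v_2,v_4], [v_3,v_4]
  2-simplices (6): [v_0,v_2,v_3], [v_0,v_2,v_4], [v_0,v_3,v_4], [v_1,v_2,v_3], [v_1,v_2,v_4], [v_1,v_3,v_4]

Hence C_0 ≅ Z^5, C_1 ≅ Z^9, C_2 ≅ Z^6.

Boundary ∂_1: C_1 → C_0 is given by ∂[p,q] = [q] − [p].
The resulting 5×9 matrix has rank 4, and its Smith normal form has invariant factors (1,1,1,1).

∂_2: C_2 → C_1 acts by ∂[p,q,r] = [q,r] − [p,r] + [p,q]. For instance
  ∂[v_1,v_3,v_4] = [v_3,v_4] − [v_1,v_4] + [v_1,v_3],
  ∂[v_0,v_3,v_4] = [v_3,v_4] − [v_0,v_4] + [v_0,v_3].
As a 9×6 matrix over Z this has rank 5, with invariant factors (1,1,1,1,1).

Computing H_k = (kernel of ∂_k) / (image of ∂_{k+1}):

  H_0: rank C_0 − rank ∂_1 = 5 − 4 = 1, and the invariant factors of ∂_1 are all 1, so H_0 ≅ Z.
  H_1: rank ker ∂_1 − rank ∂_2 = (9 − 4) − 5 = 0, and the invariant factors of ∂_2 are all 1, so H_1 ≅ 0.
  H_2: rank ker ∂_2 − rank ∂_3 = (6 − 5) − 0 = 1, and there is no ∂_3, so H_2 ≅ Z.

As a check, the Euler characteristic is 5 − 9 + 6 = 2, which agrees with 1 − 0 + 1 = 2.

H_0 = Z,  H_1 = 0,  H_2 = Z.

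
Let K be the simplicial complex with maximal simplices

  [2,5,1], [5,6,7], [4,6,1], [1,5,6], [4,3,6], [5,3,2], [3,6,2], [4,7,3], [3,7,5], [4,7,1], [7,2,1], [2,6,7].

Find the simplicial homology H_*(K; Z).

Fix the vertex order 1 < 2 < 3 < 4 < 5 < 6 < 7 and write every simplex with vertices in increasing order. Then dim K = 2 and the simplices of K are:

  0-simplices (7): [1], [2], [3], [4], [5], [6], [7]
  1-simplices (18): [1,2], [1,4], [1,5], [1,6], [1,7], [2,3], [2,5], [2,6], [2,7], [3,4], [3,5], [3,6], [3,7], [4,6], [4,7], [5,6], [5,7], [6,7]
  2-simplices (12): [1,2,5], [1,2,7], [1,4,6], [1,4,7], [1,5,6], [2,3,5], [2,3,6], [2,6,7], [3,4,6], [3,4,7], [3,5,7], [5,6,7]

so the chain groups are C_0 ≅ Z^7, C_1 ≅ Z^18, C_2 ≅ Z^12.

The boundary map ∂_1: C_1 → C_0 is given by ∂[p,q] = [q] − [p].
This gives a 7×18 integer matrix of rank 6; reducing to Smith normal form yields diagonal entries (1,1,1,1,1,1).

Boundary ∂_2: C_2 → C_1 acts by ∂[p,q,r] = [q,r] − [p,r] + [p,q]. For instance
  ∂[5,6,7] = [6,7] − [5,7] + [5,6],
  ∂[2,6,7] = [6,7] − [2,7] + [2,6].
This gives a 18×12 integer matrix of rank 12; reducing to Smith normal form yields diagonal entries (1,1,1,1,1,1,1,1,1,1,1,2).

Reading off H_k = ker ∂_k / im ∂_{k+1}:

  H_0: rank C_0 − rank ∂_1 = 7 − 6 = 1, and the invariant factors of ∂_1 are all 1, so H_0 = Z.
  H_1: rank ker ∂_1 − rank ∂_2 = (18 − 6) − 12 = 0, and ∂_2 has invariant factor 2 > 1, so H_1 = Z/2.
  H_2: rank ker ∂_2 − rank ∂_3 = (12 − 12) − 0 = 0, and there is no ∂_3, so H_2 = 0.

H_0 ≅ Z,  H_1 ≅ Z/2,  H_2 = 0.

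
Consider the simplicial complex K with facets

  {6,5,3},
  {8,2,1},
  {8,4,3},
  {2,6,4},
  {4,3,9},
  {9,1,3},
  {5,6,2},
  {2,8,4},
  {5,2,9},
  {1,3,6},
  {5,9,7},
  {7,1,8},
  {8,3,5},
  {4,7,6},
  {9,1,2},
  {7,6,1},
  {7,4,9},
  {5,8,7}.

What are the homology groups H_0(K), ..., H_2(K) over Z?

H_0 ≅ Z,  H_1 ≅ Z^2,  H_2 ≅ Z.

We work with the vertex ordering 1 < 2 < 3 < 4 < 5 < 6 < 7 < 8 < 9. The simplices of K, each written with vertices in increasing order, are:

  0-simplices (9): [1], [2], [3], [4], [5], [6], [7], [8], [9]
  1-simplices (27): (27 of them)
  2-simplices (18): [1,2,8], [1,2,9], [1,3,6], [1,3,9], [1,6,7], [1,7,8], [2,4,6], [2,4,8], [2,5,6], [2,5,9], [3,4,8], [3,4,9], [3,5,6], [3,5,8], [4,6,7], [4,7,9], [5,7,8], [5,7,9]

giving chain groups C_0 ≅ Z^9, C_1 ≅ Z^27, C_2 ≅ Z^18.

∂_1: C_1 → C_0 sends each edge [p,q] (with p < q) to q − p.
The 9×27 boundary matrix has rank 8 and Smith normal form diag(1,1,1,1,1,1,1,1).

The boundary map ∂_2: C_2 → C_1 maps a triangle to the signed sum of its edges. For instance
  ∂[3,5,6] = [5,6] − [3,6] + [3,5],
  ∂[4,7,9] = [7,9] − [4,9] + [4,7].
The 27×18 boundary matrix has rank 17 and Smith normal form diag(1,1,1,1,1,1,1,1,1,1,1,1,1,1,1,1,1).

Now H_k = ker ∂_k / im ∂_{k+1}, so:

  H_0: rank C_0 − rank ∂_1 = 9 − 8 = 1, and the invariant factors of ∂_1 are all 1, so H_0 = Z.
  H_1: rank ker ∂_1 − rank ∂_2 = (27 − 8) − 17 = 2, and the invariant factors of ∂_2 are all 1, so H_1 = Z^2.
  H_2: rank ker ∂_2 − rank ∂_3 = (18 − 17) − 0 = 1, and there is no ∂_3, so H_2 = Z.

(K is a triangulation of the torus T^2.)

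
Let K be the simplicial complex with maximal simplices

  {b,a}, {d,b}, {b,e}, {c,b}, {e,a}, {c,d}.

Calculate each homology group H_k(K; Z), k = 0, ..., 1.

Take the total order a < b < c < d < e on the vertex set. Then K (dimension 1) consists of the simplices:

  0-simplices (5): a, b, c, d, e
  1-simplices (6): ab, ae, bc, bd, be, cd

so the chain groups are C_0 ≅ Z^5, C_1 ≅ Z^6.

The boundary map ∂_1: C_1 → C_0 sends each edge [p,q] (with p < q) to q − p. For instance
  ∂bc = c − b.
This gives a 5×6 integer matrix of rank 4; reducing to Smith normal form yields diagonal entries (1,1,1,1).

Now H_k = ker ∂_k / im ∂_{k+1}, so:

  H_0: rank C_0 − rank ∂_1 = 5 − 4 = 1, and the invariant factors of ∂_1 are all 1, so H_0 ≅ Z.
  H_1: rank ker ∂_1 − rank ∂_2 = (6 − 4) − 0 = 2, and there is no ∂_2, so H_1 ≅ Z^2.

As a check, the Euler characteristic is 5 − 6 = -1, which agrees with 1 − 2 = -1.

H_0 ≅ Z,  H_1 ≅ Z^2.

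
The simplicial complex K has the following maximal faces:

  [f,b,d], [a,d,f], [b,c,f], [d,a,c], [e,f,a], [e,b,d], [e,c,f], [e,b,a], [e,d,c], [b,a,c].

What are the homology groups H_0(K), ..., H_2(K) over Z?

Order the vertices as a < b < c < d < e < f. Listing each simplex with vertices in this order, K has dimension 2 with simplices:

  0-simplices (6): a, b, c, d, e, f
  1-simplices (15): ab, ac, ad, ae, af, bc, bd, be, bf, cd, ce, cf, de, df, ef
  2-simplices (10): abc, abe, acd, adf, aef, bcf, bde, bdf, cde, cef

giving chain groups C_0 ≅ Z^6, C_1 ≅ Z^15, C_2 ≅ Z^10.

Boundary ∂_1: C_1 → C_0 maps an edge to its endpoints' difference, ∂[p,q] = q − p.
This gives a 6×15 integer matrix of rank 5; reducing to Smith normal form yields diagonal entries (1,1,1,1,1).

Boundary ∂_2: C_2 → C_1 acts by ∂[p,q,r] = [q,r] − [p,r] + [p,q]. For instance
  ∂bcf = cf − bf + bc,
  ∂acd = cd − ad + ac.
This gives a 15×10 integer matrix of rank 10; reducing to Smith normal form yields diagonal entries (1,1,1,1,1,1,1,1,1,2).

From H_k ≅ ker(∂_k) / im(∂_{k+1}) we obtain:

  H_0: rank C_0 − rank ∂_1 = 6 − 5 = 1, and the invariant factors of ∂_1 are all 1, so H_0 ≅ Z.
  H_1: rank ker ∂_1 − rank ∂_2 = (15 − 5) − 10 = 0, and ∂_2 has invariant factor 2 > 1, so H_1 ≅ Z/2Z.
  H_2: rank ker ∂_2 − rank ∂_3 = (10 − 10) − 0 = 0, and there is no ∂_3, so H_2 ≅ 0.

H_0 = Z,  H_1 = Z/2Z,  H_2 = 0.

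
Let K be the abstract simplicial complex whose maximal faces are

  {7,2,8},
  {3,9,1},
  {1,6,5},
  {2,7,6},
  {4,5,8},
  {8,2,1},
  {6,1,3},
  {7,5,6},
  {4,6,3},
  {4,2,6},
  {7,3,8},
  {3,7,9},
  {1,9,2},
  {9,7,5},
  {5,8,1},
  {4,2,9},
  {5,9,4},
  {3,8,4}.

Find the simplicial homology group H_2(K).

We work with the vertex ordering 1 < 2 < 3 < 4 < 5 < 6 < 7 < 8 < 9. The simplices of K, each written with vertices in increasing order, are:

  0-simplices (9): [1], [2], [3], [4], [5], [6], [7], [8], [9]
  1-simplices (27): (27 of them)
  2-simplices (18): [1,2,8], [1,2,9], [1,3,6], [1,3,9], [1,5,6], [1,5,8], [2,4,6], [2,4,9], [2,6,7], [2,7,8], [3,4,6], [3,4,8], [3,7,8], [3,7,9], [4,5,8], [4,5,9], [5,6,7], [5,7,9]

so the chain groups are C_0 ≅ Z^9, C_1 ≅ Z^27, C_2 ≅ Z^18.

The boundary map ∂_1: C_1 → C_0 is given by ∂[p,q] = [q] − [p]. For instance
  ∂[4,8] = [8] − [4].
The 9×27 boundary matrix has rank 8 and Smith normal form diag(1,1,1,1,1,1,1,1).

The boundary map ∂_2: C_2 → C_1 maps a triangle to the signed sum of its edges. For instance
  ∂[1,2,8] = [2,8] − [1,8] + [1,2],
  ∂[5,6,7] = [6,7] − [5,7] + [5,6].
The resulting 27×18 matrix has rank 17, and its Smith normal form has invariant factors (1,1,1,1,1,1,1,1,1,1,1,1,1,1,1,1,1).

From H_k ≅ ker(∂_k) / im(∂_{k+1}) we obtain:

  H_2: rank ker ∂_2 − rank ∂_3 = (18 − 17) − 0 = 1, and there is no ∂_3, so H_2 = Z.

(K is a triangulation of the torus T^2.)

H_2 ≅ Z.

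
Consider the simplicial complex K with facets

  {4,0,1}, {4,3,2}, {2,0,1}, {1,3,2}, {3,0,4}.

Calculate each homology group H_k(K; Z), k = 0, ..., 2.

Order the vertices as 0 < 1 < 2 < 3 < 4. Listing each simplex with vertices in this order, K has dimension 2 with simplices:

  0-simplices (5): [0], [1], [2], [3], [4]
  1-simplices (10): [0,1], [0,2], [0,3], [0,4], [1,2], [1,3], [1,4], [2,3], [2,4], [3,4]
  2-simplices (5): [0,1,2], [0,1,4], [0,3,4], [1,2,3], [2,3,4]

giving chain groups C_0 ≅ Z^5, C_1 ≅ Z^10, C_2 ≅ Z^5.

The boundary map ∂_1: C_1 → C_0 maps an edge to its endpoints' difference, ∂[p,q] = q − p.
This gives a 5×10 integer matrix of rank 4; reducing to Smith normal form yields diagonal entries (1,1,1,1).

∂_2: C_2 → C_1 sends each 2-simplex [p,q,r] to [q,r] − [p,r] + [p,q]. For instance
  ∂[1,2,3] = [2,3] − [1,3] + [1,2],
  ∂[0,1,4] = [1,4] − [0,4] + [0,1].
The resulting 10×5 matrix has rank 5, and its Smith normal form has invariant factors (1,1,1,1,1).

Now H_k = ker ∂_k / im ∂_{k+1}, so:

  H_0: rank C_0 − rank ∂_1 = 5 − 4 = 1, and the invariant factors of ∂_1 are all 1, so H_0 = Z.
  H_1: rank ker ∂_1 − rank ∂_2 = (10 − 4) − 5 = 1, and the invariant factors of ∂_2 are all 1, so H_1 = Z.
  H_2: rank ker ∂_2 − rank ∂_3 = (5 − 5) − 0 = 0, and there is no ∂_3, so H_2 = 0.

(K is a triangulation of the Möbius band.)

H_0 = Z,  H_1 = Z,  H_2 = 0.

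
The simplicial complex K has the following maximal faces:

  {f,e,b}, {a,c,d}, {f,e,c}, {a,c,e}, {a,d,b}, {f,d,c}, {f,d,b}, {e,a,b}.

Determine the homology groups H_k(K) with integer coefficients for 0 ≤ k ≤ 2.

Take the total order a < b < c < d < e < f on the vertex set. Then K (dimension 2) consists of the simplices:

  0-simplices (6): a, b, c, d, e, f
  1-simplices (12): ab, ac, ad, ae, bd, be, bf, cd, ce, cf, df, ef
  2-simplices (8): abd, abe, acd, ace, bdf, bef, cdf, cef

so the chain groups are C_0 ≅ Z^6, C_1 ≅ Z^12, C_2 ≅ Z^8.

Boundary ∂_1: C_1 → C_0 is given by ∂[p,q] = [q] − [p]. For instance
  ∂ab = b − a.
This gives a 6×12 integer matrix of rank 5; reducing to Smith normal form yields diagonal entries (1,1,1,1,1).

The boundary map ∂_2: C_2 → C_1 acts by ∂[p,q,r] = [q,r] − [p,r] + [p,q]. For instance
  ∂cdf = df − cf + cd,
  ∂bef = ef − bf + be.
The resulting 12×8 matrix has rank 7, and its Smith normal form has invariant factors (1,1,1,1,1,1,1).

From H_k ≅ ker(∂_k) / im(∂_{k+1}) we obtain:

  H_0: rank C_0 − rank ∂_1 = 6 − 5 = 1, and the invariant factors of ∂_1 are all 1, so H_0 = Z.
  H_1: rank ker ∂_1 − rank ∂_2 = (12 − 5) − 7 = 0, and the invariant factors of ∂_2 are all 1, so H_1 = 0.
  H_2: rank ker ∂_2 − rank ∂_3 = (8 − 7) − 0 = 1, and there is no ∂_3, so H_2 = Z.

(K is a triangulation of the 2-sphere S^2.)

H_0 ≅ Z,  H_1 = 0,  H_2 ≅ Z.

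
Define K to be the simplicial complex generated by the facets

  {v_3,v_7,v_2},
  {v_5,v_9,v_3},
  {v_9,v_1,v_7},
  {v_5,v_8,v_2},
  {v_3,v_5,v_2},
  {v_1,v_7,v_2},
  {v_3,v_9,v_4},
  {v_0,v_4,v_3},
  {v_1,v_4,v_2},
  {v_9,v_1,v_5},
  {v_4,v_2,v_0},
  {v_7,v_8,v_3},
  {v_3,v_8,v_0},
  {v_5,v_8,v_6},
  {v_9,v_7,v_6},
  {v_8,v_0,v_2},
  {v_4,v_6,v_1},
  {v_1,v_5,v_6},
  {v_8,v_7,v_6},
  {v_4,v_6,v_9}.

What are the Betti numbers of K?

Order the vertices as v_0 < v_1 < v_2 < v_3 < v_4 < v_5 < v_6 < v_7 < v_8 < v_9. Listing each simplex with vertices in this order, K has dimension 2 with simplices:

  0-simplices (10): [v_0], [v_1], [v_2], [v_3], [v_4], [v_5], [v_6], [v_7], [v_8], [v_9]
  1-simplices (30): (30 of them)
  2-simplices (20): (20 of them)

Hence C_0 ≅ Z^10, C_1 ≅ Z^30, C_2 ≅ Z^20.

∂_1: C_1 → C_0 maps an edge to its endpoints' difference, ∂[p,q] = q − p. For instance
  ∂[v_3,v_9] = [v_9] − [v_3].
As a 10×30 matrix over Z this has rank 9, with invariant factors (1,1,1,1,1,1,1,1,1).

Boundary ∂_2: C_2 → C_1 sends each 2-simplex [p,q,r] to [q,r] − [p,r] + [p,q]. For instance
  ∂[v_0,v_3,v_8] = [v_3,v_8] − [v_0,v_8] + [v_0,v_3],
  ∂[v_0,v_2,v_8] = [v_2,v_8] − [v_0,v_8] + [v_0,v_2].
The 30×20 boundary matrix has rank 20 and Smith normal form diag(1,1,1,1,1,1,1,1,1,1,1,1,1,1,1,1,1,1,1,2).

Computing H_k = (kernel of ∂_k) / (image of ∂_{k+1}):

  H_0: rank C_0 − rank ∂_1 = 10 − 9 = 1, and the invariant factors of ∂_1 are all 1, so H_0 ≅ Z.
  H_1: rank ker ∂_1 − rank ∂_2 = (30 − 9) − 20 = 1, and ∂_2 has invariant factor 2 > 1, so H_1 ≅ Z ⊕ Z/2.
  H_2: rank ker ∂_2 − rank ∂_3 = (20 − 20) − 0 = 0, and there is no ∂_3, so H_2 ≅ 0.

Hence the Betti numbers are b_0 = 1, b_1 = 1, b_2 = 0.

b_0 = 1, b_1 = 1, b_2 = 0.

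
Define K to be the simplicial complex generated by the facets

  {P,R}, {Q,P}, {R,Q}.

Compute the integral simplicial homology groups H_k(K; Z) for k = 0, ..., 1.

Order the vertices as P < Q < R. Listing each simplex with vertices in this order, K has dimension 1 with simplices:

  0-simplices (3): P, Q, R
  1-simplices (3): PQ, PR, QR

Hence C_0 ≅ Z^3, C_1 ≅ Z^3.

∂_1: C_1 → C_0 is given by ∂[p,q] = [q] − [p].
As a 3×3 matrix over Z this has rank 2, with invariant factors (1,1).

Computing H_k = (kernel of ∂_k) / (image of ∂_{k+1}):

  H_0: rank C_0 − rank ∂_1 = 3 − 2 = 1, and the invariant factors of ∂_1 are all 1, so H_0 ≅ Z.
  H_1: rank ker ∂_1 − rank ∂_2 = (3 − 2) − 0 = 1, and there is no ∂_2, so H_1 ≅ Z.

(K is a triangulation of the circle S^1.)

H_0 = Z,  H_1 = Z.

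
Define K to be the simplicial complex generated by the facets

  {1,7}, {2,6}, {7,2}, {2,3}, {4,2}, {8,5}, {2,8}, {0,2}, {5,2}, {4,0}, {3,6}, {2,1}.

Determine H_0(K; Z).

Order the vertices as 0 < 1 < 2 < 3 < 4 < 5 < 6 < 7 < 8. Listing each simplex with vertices in this order, K has dimension 1 with simplices:

  0-simplices (9): [0], [1], [2], [3], [4], [5], [6], [7], [8]
  1-simplices (12): [0,2], [0,4], [1,2], [1,7], [2,3], [2,4], [2,5], [2,6], [2,7], [2,8], [3,6], [5,8]

Hence C_0 ≅ Z^9, C_1 ≅ Z^12.

The boundary map ∂_1: C_1 → C_0 is given by ∂[p,q] = [q] − [p].
The 9×12 boundary matrix has rank 8 and Smith normal form diag(1,1,1,1,1,1,1,1).

Now H_k = ker ∂_k / im ∂_{k+1}, so:

  H_0: rank C_0 − rank ∂_1 = 9 − 8 = 1, and the invariant factors of ∂_1 are all 1, so H_0 ≅ Z.

(K is a triangulation of a wedge of 4 circles.)

H_0 = Z.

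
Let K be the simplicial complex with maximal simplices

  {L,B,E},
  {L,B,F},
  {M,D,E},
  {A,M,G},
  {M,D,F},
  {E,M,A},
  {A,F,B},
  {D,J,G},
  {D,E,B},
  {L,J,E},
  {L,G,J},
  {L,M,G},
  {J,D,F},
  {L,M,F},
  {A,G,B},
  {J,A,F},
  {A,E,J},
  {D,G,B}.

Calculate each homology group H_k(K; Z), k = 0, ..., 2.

H_0 = Z,  H_1 = Z^2,  H_2 = Z.

Fix the vertex order A < B < D < E < F < G < J < L < M and write every simplex with vertices in increasing order. Then dim K = 2 and the simplices of K are:

  0-simplices (9): A, B, D, E, F, G, J, L, M
  1-simplices (27): AB, AE, AF, AG, AJ, AM, BD, BE, BF, BG, BL, DE, DF, DG, DJ, DM, EJ, EL, EM, FJ, FL, FM, GJ, GL, GM, JL, LM
  2-simplices (18): ABF, ABG, AEJ, AEM, AFJ, AGM, BDE, BDG, BEL, BFL, DEM, DFJ, DFM, DGJ, EJL, FLM, GJL, GLM

Hence C_0 ≅ Z^9, C_1 ≅ Z^27, C_2 ≅ Z^18.

The boundary map ∂_1: C_1 → C_0 maps an edge to its endpoints' difference, ∂[p,q] = q − p.
This gives a 9×27 integer matrix of rank 8; reducing to Smith normal form yields diagonal entries (1,1,1,1,1,1,1,1).

Boundary ∂_2: C_2 → C_1 sends each 2-simplex [p,q,r] to [q,r] − [p,r] + [p,q]. For instance
  ∂BDE = DE − BE + BD,
  ∂BDG = DG − BG + BD.
The resulting 27×18 matrix has rank 17, and its Smith normal form has invariant factors (1,1,1,1,1,1,1,1,1,1,1,1,1,1,1,1,1).

Now H_k = ker ∂_k / im ∂_{k+1}, so:

  H_0: rank C_0 − rank ∂_1 = 9 − 8 = 1, and the invariant factors of ∂_1 are all 1, so H_0 ≅ Z.
  H_1: rank ker ∂_1 − rank ∂_2 = (27 − 8) − 17 = 2, and the invariant factors of ∂_2 are all 1, so H_1 ≅ Z^2.
  H_2: rank ker ∂_2 − rank ∂_3 = (18 − 17) − 0 = 1, and there is no ∂_3, so H_2 ≅ Z.

As a check, the Euler characteristic is 9 − 27 + 18 = 0, which agrees with 1 − 2 + 1 = 0.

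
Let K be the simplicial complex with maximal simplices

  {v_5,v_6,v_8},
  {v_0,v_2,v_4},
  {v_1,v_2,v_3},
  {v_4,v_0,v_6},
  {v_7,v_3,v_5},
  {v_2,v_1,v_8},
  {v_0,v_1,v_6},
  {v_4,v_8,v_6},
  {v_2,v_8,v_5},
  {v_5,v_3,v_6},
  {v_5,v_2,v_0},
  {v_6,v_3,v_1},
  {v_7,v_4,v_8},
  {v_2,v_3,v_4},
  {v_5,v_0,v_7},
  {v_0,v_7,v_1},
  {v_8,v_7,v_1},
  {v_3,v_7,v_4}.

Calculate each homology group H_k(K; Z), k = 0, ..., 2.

H_0 ≅ Z,  H_1 ≅ Z^2,  H_2 ≅ Z.

We work with the vertex ordering v_0 < v_1 < v_2 < v_3 < v_4 < v_5 < v_6 < v_7 < v_8. The simplices of K, each written with vertices in increasing order, are:

  0-simplices (9): [v_0], [v_1], [v_2], [v_3], [v_4], [v_5], [v_6], [v_7], [v_8]
  1-simplices (27): (27 of them)
  2-simplices (18): (18 of them)

giving chain groups C_0 ≅ Z^9, C_1 ≅ Z^27, C_2 ≅ Z^18.

The boundary map ∂_1: C_1 → C_0 maps an edge to its endpoints' difference, ∂[p,q] = q − p. For instance
  ∂[v_0,v_2] = [v_2] − [v_0].
The 9×27 boundary matrix has rank 8 and Smith normal form diag(1,1,1,1,1,1,1,1).

The boundary map ∂_2: C_2 → C_1 acts by ∂[p,q,r] = [q,r] − [p,r] + [p,q]. For instance
  ∂[v_0,v_2,v_5] = [v_2,v_5] − [v_0,v_5] + [v_0,v_2],
  ∂[v_2,v_5,v_8] = [v_5,v_8] − [v_2,v_8] + [v_2,v_5].
The 27×18 boundary matrix has rank 17 and Smith normal form diag(1,1,1,1,1,1,1,1,1,1,1,1,1,1,1,1,1).

Computing H_k = (kernel of ∂_k) / (image of ∂_{k+1}):

  H_0: rank C_0 − rank ∂_1 = 9 − 8 = 1, and the invariant factors of ∂_1 are all 1, so H_0 = Z.
  H_1: rank ker ∂_1 − rank ∂_2 = (27 − 8) − 17 = 2, and the invariant factors of ∂_2 are all 1, so H_1 = Z^2.
  H_2: rank ker ∂_2 − rank ∂_3 = (18 − 17) − 0 = 1, and there is no ∂_3, so H_2 = Z.

As a check, the Euler characteristic is 9 − 27 + 18 = 0, which agrees with 1 − 2 + 1 = 0.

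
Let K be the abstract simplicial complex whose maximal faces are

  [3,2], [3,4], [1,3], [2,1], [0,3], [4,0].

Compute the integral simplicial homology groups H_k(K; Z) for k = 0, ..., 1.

Order the vertices as 0 < 1 < 2 < 3 < 4. Listing each simplex with vertices in this order, K has dimension 1 with simplices:

  0-simplices (5): [0], [1], [2], [3], [4]
  1-simplices (6): [0,3], [0,4], [1,2], [1,3], [2,3], [3,4]

giving chain groups C_0 ≅ Z^5, C_1 ≅ Z^6.

Boundary ∂_1: C_1 → C_0 is given by ∂[p,q] = [q] − [p]. For instance
  ∂[0,4] = [4] − [0].
As a 5×6 matrix over Z this has rank 4, with invariant factors (1,1,1,1).

Computing H_k = (kernel of ∂_k) / (image of ∂_{k+1}):

  H_0: rank C_0 − rank ∂_1 = 5 − 4 = 1, and the invariant factors of ∂_1 are all 1, so H_0 = Z.
  H_1: rank ker ∂_1 − rank ∂_2 = (6 − 4) − 0 = 2, and there is no ∂_2, so H_1 = Z^2.

(K is a triangulation of a wedge of 2 circles.)

H_0 = Z,  H_1 = Z^2.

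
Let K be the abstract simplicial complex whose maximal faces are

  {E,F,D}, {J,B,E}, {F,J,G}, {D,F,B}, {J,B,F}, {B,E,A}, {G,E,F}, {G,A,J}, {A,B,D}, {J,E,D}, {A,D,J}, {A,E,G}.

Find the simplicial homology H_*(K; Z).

K has 7 vertices, 18 edges, 12 triangles.
rank ∂_0 = 0, rank ∂_1 = 6 ⇒ b_0 = 7 − 0 − 6 = 1; all invariant factors of ∂_1 are 1 so no torsion. So H_0 ≅ Z.
rank ∂_1 = 6, rank ∂_2 = 12 ⇒ b_1 = 18 − 6 − 12 = 0; ∂_2 has invariant factor(s) [2] giving torsion. So H_1 ≅ Z/2Z.
rank ∂_2 = 12, rank ∂_3 = 0 ⇒ b_2 = 12 − 12 − 0 = 0. So H_2 ≅ 0.

H_0 = Z,  H_1 = Z/2Z,  H_2 = 0.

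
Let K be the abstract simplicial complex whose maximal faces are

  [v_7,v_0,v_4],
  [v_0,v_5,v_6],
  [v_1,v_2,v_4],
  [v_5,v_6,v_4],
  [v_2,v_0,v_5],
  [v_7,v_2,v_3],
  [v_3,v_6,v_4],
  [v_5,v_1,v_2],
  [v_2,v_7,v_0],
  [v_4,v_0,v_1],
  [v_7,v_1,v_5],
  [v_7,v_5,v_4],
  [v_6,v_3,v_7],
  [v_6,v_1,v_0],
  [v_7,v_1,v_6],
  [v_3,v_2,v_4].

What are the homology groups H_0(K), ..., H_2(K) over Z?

Fix the vertex order v_0 < v_1 < v_2 < v_3 < v_4 < v_5 < v_6 < v_7 and write every simplex with vertices in increasing order. Then dim K = 2 and the simplices of K are:

  0-simplices (8): [v_0], [v_1], [v_2], [v_3], [v_4], [v_5], [v_6], [v_7]
  1-simplices (24): (24 of them)
  2-simplices (16): (16 of them)

giving chain groups C_0 ≅ Z^8, C_1 ≅ Z^24, C_2 ≅ Z^16.

∂_1: C_1 → C_0 is given by ∂[p,q] = [q] − [p].
This gives a 8×24 integer matrix of rank 7; reducing to Smith normal form yields diagonal entries (1,1,1,1,1,1,1).

∂_2: C_2 → C_1 sends each 2-simplex [p,q,r] to [q,r] − [p,r] + [p,q]. For instance
  ∂[v_1,v_5,v_7] = [v_5,v_7] − [v_1,v_7] + [v_1,v_5],
  ∂[v_0,v_1,v_4] = [v_1,v_4] − [v_0,v_4] + [v_0,v_1].
The 24×16 boundary matrix has rank 15 and Smith normal form diag(1,1,1,1,1,1,1,1,1,1,1,1,1,1,1).

From H_k ≅ ker(∂_k) / im(∂_{k+1}) we obtain:

  H_0: rank C_0 − rank ∂_1 = 8 − 7 = 1, and the invariant factors of ∂_1 are all 1, so H_0 ≅ Z.
  H_1: rank ker ∂_1 − rank ∂_2 = (24 − 7) − 15 = 2, and the invariant factors of ∂_2 are all 1, so H_1 ≅ Z^2.
  H_2: rank ker ∂_2 − rank ∂_3 = (16 − 15) − 0 = 1, and there is no ∂_3, so H_2 ≅ Z.

(K is a triangulation of the torus T^2.)

H_0 = Z,  H_1 = Z^2,  H_2 = Z.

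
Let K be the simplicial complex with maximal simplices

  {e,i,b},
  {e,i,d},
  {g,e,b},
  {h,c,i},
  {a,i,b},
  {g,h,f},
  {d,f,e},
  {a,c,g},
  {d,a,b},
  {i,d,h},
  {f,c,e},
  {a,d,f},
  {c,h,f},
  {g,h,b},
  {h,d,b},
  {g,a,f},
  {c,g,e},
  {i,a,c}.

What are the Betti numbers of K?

K has 9 vertices, 27 edges, 18 triangles.
rank ∂_0 = 0, rank ∂_1 = 8 ⇒ b_0 = 9 − 0 − 8 = 1; all invariant factors of ∂_1 are 1 so no torsion. So H_0 ≅ Z.
rank ∂_1 = 8, rank ∂_2 = 18 ⇒ b_1 = 27 − 8 − 18 = 1; ∂_2 has invariant factor(s) [2] giving torsion. So H_1 ≅ Z ⊕ Z/2Z.
rank ∂_2 = 18, rank ∂_3 = 0 ⇒ b_2 = 18 − 18 − 0 = 0. So H_2 ≅ 0.

b_0 = 1, b_1 = 1, b_2 = 0.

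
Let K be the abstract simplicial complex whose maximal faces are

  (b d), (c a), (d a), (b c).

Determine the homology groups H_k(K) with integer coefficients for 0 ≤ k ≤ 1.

Take the total order a < b < c < d on the vertex set. Then K (dimension 1) consists of the simplices:

  0-simplices (4): a, b, c, d
  1-simplices (4): ac, ad, bc, bd

so the chain groups are C_0 ≅ Z^4, C_1 ≅ Z^4.

∂_1: C_1 → C_0 sends each edge [p,q] (with p < q) to q − p.
The 4×4 boundary matrix has rank 3 and Smith normal form diag(1,1,1).

Now H_k = ker ∂_k / im ∂_{k+1}, so:

  H_0: rank C_0 − rank ∂_1 = 4 − 3 = 1, and the invariant factors of ∂_1 are all 1, so H_0 ≅ Z.
  H_1: rank ker ∂_1 − rank ∂_2 = (4 − 3) − 0 = 1, and there is no ∂_2, so H_1 ≅ Z.

H_0 ≅ Z,  H_1 ≅ Z.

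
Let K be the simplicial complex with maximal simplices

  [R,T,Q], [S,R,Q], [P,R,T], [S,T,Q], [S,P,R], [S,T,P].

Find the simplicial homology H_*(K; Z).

H_0 ≅ Z,  H_1 = 0,  H_2 ≅ Z.

Order the vertices as P < Q < R < S < T. Listing each simplex with vertices in this order, K has dimension 2 with simplices:

  0-simplices (5): P, Q, R, S, T
  1-simplices (9): PR, PS, PT, QR, QS, QT, RS, RT, ST
  2-simplices (6): PRS, PRT, PST, QRS, QRT, QST

so the chain groups are C_0 ≅ Z^5, C_1 ≅ Z^9, C_2 ≅ Z^6.

∂_1: C_1 → C_0 maps an edge to its endpoints' difference, ∂[p,q] = q − p. For instance
  ∂QR = R − Q.
As a 5×9 matrix over Z this has rank 4, with invariant factors (1,1,1,1).

∂_2: C_2 → C_1 sends each 2-simplex [p,q,r] to [q,r] − [p,r] + [p,q]. For instance
  ∂PST = ST − PT + PS,
  ∂QRT = RT − QT + QR.
This gives a 9×6 integer matrix of rank 5; reducing to Smith normal form yields diagonal entries (1,1,1,1,1).

Reading off H_k = ker ∂_k / im ∂_{k+1}:

  H_0: rank C_0 − rank ∂_1 = 5 − 4 = 1, and the invariant factors of ∂_1 are all 1, so H_0 = Z.
  H_1: rank ker ∂_1 − rank ∂_2 = (9 − 4) − 5 = 0, and the invariant factors of ∂_2 are all 1, so H_1 = 0.
  H_2: rank ker ∂_2 − rank ∂_3 = (6 − 5) − 0 = 1, and there is no ∂_3, so H_2 = Z.

(K is a triangulation of the 2-sphere S^2.)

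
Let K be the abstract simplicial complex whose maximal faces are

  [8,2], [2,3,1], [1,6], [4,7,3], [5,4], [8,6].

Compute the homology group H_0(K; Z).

Take the total order 1 < 2 < 3 < 4 < 5 < 6 < 7 < 8 on the vertex set. Then K (dimension 2) consists of the simplices:

  0-simplices (8): [1], [2], [3], [4], [5], [6], [7], [8]
  1-simplices (10): [1,2], [1,3], [1,6], [2,3], [2,8], [3,4], [3,7], [4,5], [4,7], [6,8]
  2-simplices (2): [1,2,3], [3,4,7]

giving chain groups C_0 ≅ Z^8, C_1 ≅ Z^10, C_2 ≅ Z^2.

∂_1: C_1 → C_0 sends each edge [p,q] (with p < q) to q − p. For instance
  ∂[1,2] = [2] − [1].
As a 8×10 matrix over Z this has rank 7, with invariant factors (1,1,1,1,1,1,1).

∂_2: C_2 → C_1 maps a triangle to the signed sum of its edges. For instance
  ∂[3,4,7] = [4,7] − [3,7] + [3,4],
  ∂[1,2,3] = [2,3] − [1,3] + [1,2].
As a 10×2 matrix over Z this has rank 2, with invariant factors (1,1).

Reading off H_k = ker ∂_k / im ∂_{k+1}:

  H_0: rank C_0 − rank ∂_1 = 8 − 7 = 1, and the invariant factors of ∂_1 are all 1, so H_0 = Z.

H_0 = Z.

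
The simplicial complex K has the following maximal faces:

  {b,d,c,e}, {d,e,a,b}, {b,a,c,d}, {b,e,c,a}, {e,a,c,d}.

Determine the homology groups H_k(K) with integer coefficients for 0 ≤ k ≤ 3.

H_0 ≅ Z,  H_1 = 0,  H_2 = 0,  H_3 ≅ Z.

We work with the vertex ordering a < b < c < d < e. The simplices of K, each written with vertices in increasing order, are:

  0-simplices (5): a, b, c, d, e
  1-simplices (10): ab, ac, ad, ae, bc, bd, be, cd, ce, de
  2-simplices (10): abc, abd, abe, acd, ace, ade, bcd, bce, bde, cde
  3-simplices (5): abcd, abce, abde, acde, bcde

Hence C_0 ≅ Z^5, C_1 ≅ Z^10, C_2 ≅ Z^10, C_3 ≅ Z^5.

The boundary map ∂_1: C_1 → C_0 is given by ∂[p,q] = [q] − [p].
As a 5×10 matrix over Z this has rank 4, with invariant factors (1,1,1,1).

The boundary map ∂_2: C_2 → C_1 maps a triangle to the signed sum of its edges. For instance
  ∂acd = cd − ad + ac,
  ∂bce = ce − be + bc.
As a 10×10 matrix over Z this has rank 6, with invariant factors (1,1,1,1,1,1).

The boundary map ∂_3: C_3 → C_2 sends each 3-simplex σ to the alternating sum Σ_i (−1)^i (σ with its i-th vertex removed). For instance
  ∂abcd = bcd − acd + abd − abc,
  ∂abde = bde − ade + abe − abd.
The 10×5 boundary matrix has rank 4 and Smith normal form diag(1,1,1,1).

Reading off H_k = ker ∂_k / im ∂_{k+1}:

  H_0: rank C_0 − rank ∂_1 = 5 − 4 = 1, and the invariant factors of ∂_1 are all 1, so H_0 ≅ Z.
  H_1: rank ker ∂_1 − rank ∂_2 = (10 − 4) − 6 = 0, and the invariant factors of ∂_2 are all 1, so H_1 ≅ 0.
  H_2: rank ker ∂_2 − rank ∂_3 = (10 − 6) − 4 = 0, and the invariant factors of ∂_3 are all 1, so H_2 ≅ 0.
  H_3: rank ker ∂_3 − rank ∂_4 = (5 − 4) − 0 = 1, and there is no ∂_4, so H_3 ≅ Z.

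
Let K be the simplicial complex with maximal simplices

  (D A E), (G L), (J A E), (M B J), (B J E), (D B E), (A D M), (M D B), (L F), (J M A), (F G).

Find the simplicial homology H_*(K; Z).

H_0 ≅ Z^2,  H_1 ≅ Z,  H_2 ≅ Z.

Order the vertices as A < B < D < E < F < G < J < L < M. Listing each simplex with vertices in this order, K has dimension 2 with simplices:

  0-simplices (9): A, B, D, E, F, G, J, L, M
  1-simplices (15): AD, AE, AJ, AM, BD, BE, BJ, BM, DE, DM, EJ, FG, FL, GL, JM
  2-simplices (8): ADE, ADM, AEJ, AJM, BDE, BDM, BEJ, BJM

Hence C_0 ≅ Z^9, C_1 ≅ Z^15, C_2 ≅ Z^8.

∂_1: C_1 → C_0 sends each edge [p,q] (with p < q) to q − p.
This gives a 9×15 integer matrix of rank 7; reducing to Smith normal form yields diagonal entries (1,1,1,1,1,1,1).

The boundary map ∂_2: C_2 → C_1 acts by ∂[p,q,r] = [q,r] − [p,r] + [p,q]. For instance
  ∂ADM = DM − AM + AD,
  ∂ADE = DE − AE + AD.
This gives a 15×8 integer matrix of rank 7; reducing to Smith normal form yields diagonal entries (1,1,1,1,1,1,1).

From H_k ≅ ker(∂_k) / im(∂_{k+1}) we obtain:

  H_0: rank C_0 − rank ∂_1 = 9 − 7 = 2, and the invariant factors of ∂_1 are all 1, so H_0 = Z^2.
  H_1: rank ker ∂_1 − rank ∂_2 = (15 − 7) − 7 = 1, and the invariant factors of ∂_2 are all 1, so H_1 = Z.
  H_2: rank ker ∂_2 − rank ∂_3 = (8 − 7) − 0 = 1, and there is no ∂_3, so H_2 = Z.

As a check, the Euler characteristic is 9 − 15 + 8 = 2, which agrees with 2 − 1 + 1 = 2.
(K is a triangulation of the disjoint union of the 2-sphere S^2 and the circle S^1.)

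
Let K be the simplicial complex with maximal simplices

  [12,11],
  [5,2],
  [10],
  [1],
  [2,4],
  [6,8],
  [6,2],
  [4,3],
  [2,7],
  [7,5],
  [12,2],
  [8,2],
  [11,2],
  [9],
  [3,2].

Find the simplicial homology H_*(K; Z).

Take the total order 1 < 2 < 3 < 4 < 5 < 6 < 7 < 8 < 9 < 10 < 11 < 12 on the vertex set. Then K (dimension 1) consists of the simplices:

  0-simplices (12): [1], [2], [3], [4], [5], [6], [7], [8], [9], [10], [11], [12]
  1-simplices (12): [2,3], [2,4], [2,5], [2,6], [2,7], [2,8], [2,11], [2,12], [3,4], [5,7], [6,8], [11,12]

giving chain groups C_0 ≅ Z^12, C_1 ≅ Z^12.

Boundary ∂_1: C_1 → C_0 is given by ∂[p,q] = [q] − [p].
The resulting 12×12 matrix has rank 8, and its Smith normal form has invariant factors (1,1,1,1,1,1,1,1).

Reading off H_k = ker ∂_k / im ∂_{k+1}:

  H_0: rank C_0 − rank ∂_1 = 12 − 8 = 4, and the invariant factors of ∂_1 are all 1, so H_0 = Z^4.
  H_1: rank ker ∂_1 − rank ∂_2 = (12 − 8) − 0 = 4, and there is no ∂_2, so H_1 = Z^4.

H_0 ≅ Z^4,  H_1 ≅ Z^4.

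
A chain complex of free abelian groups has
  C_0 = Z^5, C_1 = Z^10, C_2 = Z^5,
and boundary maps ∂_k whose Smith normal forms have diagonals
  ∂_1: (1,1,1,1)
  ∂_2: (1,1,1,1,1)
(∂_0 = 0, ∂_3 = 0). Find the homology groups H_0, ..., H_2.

H_0: b_0 = 5 − 0 − 4 = 1; torsion from ∂_1 factors > 1: none. So H_0 = Z.
H_1: b_1 = 10 − 4 − 5 = 1; torsion from ∂_2 factors > 1: none. So H_1 = Z.
H_2: b_2 = 5 − 5 − 0 = 0; torsion from ∂_3 factors > 1: none. So H_2 = 0.

H_0 = Z,  H_1 = Z,  H_2 = 0.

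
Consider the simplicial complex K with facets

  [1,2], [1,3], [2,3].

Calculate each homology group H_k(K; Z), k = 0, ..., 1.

H_0 = Z,  H_1 = Z.

Take the total order 1 < 2 < 3 on the vertex set. Then K (dimension 1) consists of the simplices:

  0-simplices (3): [1], [2], [3]
  1-simplices (3): [1,2], [1,3], [2,3]

so the chain groups are C_0 ≅ Z^3, C_1 ≅ Z^3.

The boundary map ∂_1: C_1 → C_0 sends each edge [p,q] (with p < q) to q − p. For instance
  ∂[1,2] = [2] − [1].
As a 3×3 matrix over Z this has rank 2, with invariant factors (1,1).

Computing H_k = (kernel of ∂_k) / (image of ∂_{k+1}):

  H_0: rank C_0 − rank ∂_1 = 3 − 2 = 1, and the invariant factors of ∂_1 are all 1, so H_0 = Z.
  H_1: rank ker ∂_1 − rank ∂_2 = (3 − 2) − 0 = 1, and there is no ∂_2, so H_1 = Z.

(K is a triangulation of the circle S^1.)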